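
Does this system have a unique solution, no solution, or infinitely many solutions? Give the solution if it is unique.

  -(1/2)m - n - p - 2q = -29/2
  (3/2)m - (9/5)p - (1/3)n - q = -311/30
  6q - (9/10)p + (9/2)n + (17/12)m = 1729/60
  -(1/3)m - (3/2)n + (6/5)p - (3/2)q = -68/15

no solution

Row-reduce:
R1 ← R1 / (-1/2).
R2 ← R2 − 3/2·R1.
R3 ← R3 − 17/12·R1.
R4 ← R4 + 1/3·R1.
R2 ← R2 / (-10/3).
R1 ← R1 − 2·R2.
R3 ← R3 − 5/3·R2.
R4 ← R4 + 5/6·R2.
R3 ← R3 / (-92/15).
R1 ← R1 + 22/25·R3.
R2 ← R2 − 36/25·R3.
R4 ← R4 − 46/15·R3.
Row 4 reduces to 0 = -1, a contradiction. The system is inconsistent.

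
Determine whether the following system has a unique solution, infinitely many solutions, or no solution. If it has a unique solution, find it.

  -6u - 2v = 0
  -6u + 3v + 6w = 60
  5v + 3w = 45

u = -2, v = 6, w = 5

Row-reduce the augmented matrix:
R1 ← R1 / (-6).
R2 ← R2 + 6·R1.
R2 ← R2 / (5).
R1 ← R1 − 1/3·R2.
R3 ← R3 − 5·R2.
R3 ← R3 / (-3).
R1 ← R1 + 2/5·R3.
R2 ← R2 − 6/5·R3.
Reading off the reduced rows gives u = -2, v = 6, w = 5.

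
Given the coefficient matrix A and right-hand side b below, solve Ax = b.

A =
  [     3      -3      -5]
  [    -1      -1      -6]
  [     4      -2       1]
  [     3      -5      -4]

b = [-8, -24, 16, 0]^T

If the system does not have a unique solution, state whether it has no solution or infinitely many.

x_1 = 2, x_2 = -2, x_3 = 4

Row-reduce the augmented matrix:
R1 ← R1 / (3).
R2 ← R2 + 1·R1.
R3 ← R3 − 4·R1.
R4 ← R4 − 3·R1.
R2 ← R2 / (-2).
R1 ← R1 + 1·R2.
R3 ← R3 − 2·R2.
R4 ← R4 + 2·R2.
Swap R3 and R4.
R3 ← R3 / (26/3).
R1 ← R1 − 13/6·R3.
R2 ← R2 − 23/6·R3.
R4 reduces to 0 = 0, so the extra equation is consistent.
Reading off the reduced rows gives x_1 = 2, x_2 = -2, x_3 = 4.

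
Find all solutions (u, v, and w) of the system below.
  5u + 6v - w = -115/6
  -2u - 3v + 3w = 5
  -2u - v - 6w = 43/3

Row-reduce the augmented matrix:
R1 ← R1 / (5).
R2 ← R2 + 2·R1.
R3 ← R3 + 2·R1.
R2 ← R2 / (-3/5).
R1 ← R1 − 6/5·R2.
R3 ← R3 − 7/5·R2.
R3 ← R3 / (-1/3).
R1 ← R1 − 5·R3.
R2 ← R2 + 13/3·R3.
Reading off the reduced rows gives u = -5/2, v = -4/3, w = -4/3.

u = -5/2, v = -4/3, w = -4/3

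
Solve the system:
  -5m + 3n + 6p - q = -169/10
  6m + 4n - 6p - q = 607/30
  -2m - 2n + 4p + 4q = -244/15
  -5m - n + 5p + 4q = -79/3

Row-reduce the augmented matrix:
R1 ← R1 / (-5).
R2 ← R2 − 6·R1.
R3 ← R3 + 2·R1.
R4 ← R4 + 5·R1.
R2 ← R2 / (38/5).
R1 ← R1 + 3/5·R2.
R3 ← R3 + 16/5·R2.
R4 ← R4 + 4·R2.
R3 ← R3 / (40/19).
R1 ← R1 + 21/19·R3.
R2 ← R2 − 3/19·R3.
R4 ← R4 + 7/19·R3.
R4 ← R4 / (89/20).
R1 ← R1 − 37/20·R4.
R2 ← R2 + 11/20·R4.
R3 ← R3 − 33/20·R4.
Reading off the reduced rows gives m = 3, n = -2/3, p = -2/5, q = -5/2.

m = 3, n = -2/3, p = -2/5, q = -5/2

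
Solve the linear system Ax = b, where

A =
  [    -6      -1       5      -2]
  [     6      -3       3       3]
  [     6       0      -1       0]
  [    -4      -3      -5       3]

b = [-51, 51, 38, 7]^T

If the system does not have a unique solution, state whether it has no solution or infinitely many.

Row-reduce the augmented matrix:
R1 ← R1 / (-6).
R2 ← R2 − 6·R1.
R3 ← R3 − 6·R1.
R4 ← R4 + 4·R1.
R2 ← R2 / (-4).
R1 ← R1 − 1/6·R2.
R3 ← R3 + 1·R2.
R4 ← R4 + 7/3·R2.
R3 ← R3 / (2).
R1 ← R1 + 1/2·R3.
R2 ← R2 + 2·R3.
R4 ← R4 + 13·R3.
R4 ← R4 / (-87/8).
R1 ← R1 + 3/16·R4.
R2 ← R2 + 5/2·R4.
R3 ← R3 + 9/8·R4.
Reading off the reduced rows gives x_1 = 6, x_2 = -3, x_3 = -2, x_4 = 4.

x_1 = 6, x_2 = -3, x_3 = -2, x_4 = 4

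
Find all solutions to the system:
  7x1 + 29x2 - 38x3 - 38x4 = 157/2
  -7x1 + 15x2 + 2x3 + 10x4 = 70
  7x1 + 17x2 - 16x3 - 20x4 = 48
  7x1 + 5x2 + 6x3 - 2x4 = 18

Row-reduce:
R1 ← R1 / (7).
R2 ← R2 + 7·R1.
R3 ← R3 − 7·R1.
R4 ← R4 − 7·R1.
R2 ← R2 / (44).
R1 ← R1 − 29/7·R2.
R3 ← R3 + 12·R2.
R4 ← R4 + 24·R2.
R3 ← R3 / (134/11).
R1 ← R1 + 157/77·R3.
R2 ← R2 + 9/11·R3.
R4 ← R4 − 268/11·R3.
Row 4 reduces to 0 = 1/2, a contradiction. The system is inconsistent.

no solution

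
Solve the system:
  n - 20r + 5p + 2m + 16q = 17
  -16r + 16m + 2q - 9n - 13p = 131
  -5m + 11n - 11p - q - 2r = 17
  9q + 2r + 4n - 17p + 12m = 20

Row-reduce:
R1 ← R1 / (2).
R2 ← R2 − 16·R1.
R3 ← R3 + 5·R1.
R4 ← R4 − 12·R1.
R2 ← R2 / (-17).
R1 ← R1 − 1/2·R2.
R3 ← R3 − 27/2·R2.
R4 ← R4 + 2·R2.
R3 ← R3 / (-690/17).
R1 ← R1 − 16/17·R3.
R2 ← R2 − 53/17·R3.
R4 ← R4 + 693/17·R3.
R4 ← R4 / (-1248/115).
R1 ← R1 − 331/115·R4.
R2 ← R2 − 313/115·R4.
R3 ← R3 − 173/115·R4.
Rank is 4 with 5 unknowns, leaving r free.

infinitely many solutions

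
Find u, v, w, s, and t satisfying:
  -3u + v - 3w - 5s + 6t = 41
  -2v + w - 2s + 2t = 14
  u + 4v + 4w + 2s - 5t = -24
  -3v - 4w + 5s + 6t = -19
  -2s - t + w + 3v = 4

Row-reduce the augmented matrix:
R1 ← R1 / (-3).
R3 ← R3 − 1·R1.
R2 ← R2 / (-2).
R1 ← R1 + 1/3·R2.
R3 ← R3 − 13/3·R2.
R4 ← R4 + 3·R2.
R5 ← R5 − 3·R2.
R3 ← R3 / (31/6).
R1 ← R1 − 5/6·R3.
R2 ← R2 + 1/2·R3.
R4 ← R4 + 11/2·R3.
R5 ← R5 − 5/2·R3.
R4 ← R4 / (116/31).
R1 ← R1 − 82/31·R4.
R2 ← R2 − 19/31·R4.
R3 ← R3 + 24/31·R4.
R5 ← R5 + 95/31·R4.
R5 ← R5 / (577/116).
R1 ← R1 + 329/58·R5.
R2 ← R2 + 185/116·R5.
R3 ← R3 − 34/29·R5.
R4 ← R4 − 137/116·R5.
Reading off the reduced rows gives u = -6, v = -2, w = 0, s = -5, t = 0.

u = -6, v = -2, w = 0, s = -5, t = 0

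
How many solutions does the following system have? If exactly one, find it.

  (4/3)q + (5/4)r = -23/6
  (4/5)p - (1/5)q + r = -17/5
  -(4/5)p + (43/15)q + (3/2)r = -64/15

infinitely many solutions

Row-reduce:
Swap R1 and R2.
R1 ← R1 / (4/5).
R3 ← R3 + 4/5·R1.
R2 ← R2 / (4/3).
R1 ← R1 + 1/4·R2.
R3 ← R3 − 8/3·R2.
Rank is 2 with 3 unknowns, leaving r free.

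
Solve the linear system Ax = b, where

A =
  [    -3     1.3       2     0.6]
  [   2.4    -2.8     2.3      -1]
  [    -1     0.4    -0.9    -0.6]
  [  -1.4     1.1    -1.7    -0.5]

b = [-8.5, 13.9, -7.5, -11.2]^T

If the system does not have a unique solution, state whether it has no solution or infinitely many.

Row-reduce the augmented matrix:
R1 ← R1 / (-3).
R2 ← R2 − 12/5·R1.
R3 ← R3 + 1·R1.
R4 ← R4 + 7/5·R1.
R2 ← R2 / (-44/25).
R1 ← R1 + 13/30·R2.
R3 ← R3 + 1/30·R2.
R4 ← R4 − 37/75·R2.
R3 ← R3 / (-4331/2640).
R1 ← R1 + 859/528·R3.
R2 ← R2 + 195/88·R3.
R4 ← R4 + 2033/1320·R3.
R4 ← R4 / (-7967/43310).
R1 ← R1 − 3082/4331·R4.
R2 ← R2 − 5902/4331·R4.
R3 ← R3 − 2086/4331·R4.
Reading off the reduced rows gives x_1 = 3, x_2 = -3, x_3 = 1, x_4 = 4.

x_1 = 3, x_2 = -3, x_3 = 1, x_4 = 4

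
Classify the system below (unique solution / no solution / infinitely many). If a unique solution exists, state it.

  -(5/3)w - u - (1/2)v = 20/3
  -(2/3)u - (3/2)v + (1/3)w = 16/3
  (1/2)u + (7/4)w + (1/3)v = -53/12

u = -4, v = -2, w = -1

Row-reduce the augmented matrix:
R1 ← R1 / (-1).
R2 ← R2 + 2/3·R1.
R3 ← R3 − 1/2·R1.
R2 ← R2 / (-7/6).
R1 ← R1 − 1/2·R2.
R3 ← R3 − 1/12·R2.
R3 ← R3 / (257/252).
R1 ← R1 − 16/7·R3.
R2 ← R2 + 26/21·R3.
Reading off the reduced rows gives u = -4, v = -2, w = -1.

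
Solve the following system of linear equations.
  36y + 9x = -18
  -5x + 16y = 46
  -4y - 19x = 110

x = -6, y = 1

Row-reduce the augmented matrix:
R1 ← R1 / (9).
R2 ← R2 + 5·R1.
R3 ← R3 + 19·R1.
R2 ← R2 / (36).
R1 ← R1 − 4·R2.
R3 ← R3 − 72·R2.
R3 reduces to 0 = 0, so the extra equation is consistent.
Reading off the reduced rows gives x = -6, y = 1.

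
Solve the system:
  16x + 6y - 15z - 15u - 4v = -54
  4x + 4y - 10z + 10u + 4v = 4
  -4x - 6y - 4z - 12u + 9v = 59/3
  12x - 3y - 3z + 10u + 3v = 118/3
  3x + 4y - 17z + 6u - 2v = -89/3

Row-reduce the augmented matrix:
R1 ← R1 / (16).
R2 ← R2 − 4·R1.
R3 ← R3 + 4·R1.
R4 ← R4 − 12·R1.
R5 ← R5 − 3·R1.
R2 ← R2 / (5/2).
R1 ← R1 − 3/8·R2.
R3 ← R3 + 9/2·R2.
R4 ← R4 + 15/2·R2.
R5 ← R5 − 23/8·R2.
R3 ← R3 / (-19).
R2 ← R2 + 5/2·R3.
R4 ← R4 + 21/2·R3.
R5 ← R5 + 7·R3.
R4 ← R4 / (1093/19).
R1 ← R1 + 3·R4.
R2 ← R2 − 82/19·R4.
R3 ← R3 + 9/19·R4.
R5 ← R5 + 196/19·R4.
R5 ← R5 / (-12222/1093).
R1 ← R1 + 863/2186·R5.
R2 ← R2 + 2421/2186·R5.
R3 ← R3 + 1747/2186·R5.
R4 ← R4 − 441/2186·R5.
Reading off the reduced rows gives x = 1, y = -3, z = 4/3, u = 4/3, v = 3.

x = 1, y = -3, z = 4/3, u = 4/3, v = 3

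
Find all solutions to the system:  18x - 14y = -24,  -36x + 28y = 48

infinitely many solutions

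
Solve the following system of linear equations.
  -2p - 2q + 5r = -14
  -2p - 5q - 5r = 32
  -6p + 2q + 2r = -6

Row-reduce the augmented matrix:
R1 ← R1 / (-2).
R2 ← R2 + 2·R1.
R3 ← R3 + 6·R1.
R2 ← R2 / (-3).
R1 ← R1 − 1·R2.
R3 ← R3 − 8·R2.
R3 ← R3 / (-119/3).
R1 ← R1 + 35/6·R3.
R2 ← R2 − 10/3·R3.
Reading off the reduced rows gives p = -1, q = -2, r = -4.

p = -1, q = -2, r = -4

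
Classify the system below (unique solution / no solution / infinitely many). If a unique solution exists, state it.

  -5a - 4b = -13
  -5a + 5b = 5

a = 1, b = 2

Row-reduce the augmented matrix:
R1 ← R1 / (-5).
R2 ← R2 + 5·R1.
R2 ← R2 / (9).
R1 ← R1 − 4/5·R2.
Reading off the reduced rows gives a = 1, b = 2.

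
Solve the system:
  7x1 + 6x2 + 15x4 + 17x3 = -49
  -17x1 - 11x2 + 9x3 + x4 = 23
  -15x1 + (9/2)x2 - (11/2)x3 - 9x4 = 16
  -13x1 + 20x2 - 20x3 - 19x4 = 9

Row-reduce:
R1 ← R1 / (7).
R2 ← R2 + 17·R1.
R3 ← R3 + 15·R1.
R4 ← R4 + 13·R1.
R2 ← R2 / (25/7).
R1 ← R1 − 6/7·R2.
R3 ← R3 − 243/14·R2.
R4 ← R4 − 218/7·R2.
R3 ← R3 / (-10673/50).
R1 ← R1 + 241/25·R3.
R2 ← R2 − 352/25·R3.
R4 ← R4 + 10673/25·R3.
Rank is 3 with 4 unknowns, leaving x4 free.

infinitely many solutions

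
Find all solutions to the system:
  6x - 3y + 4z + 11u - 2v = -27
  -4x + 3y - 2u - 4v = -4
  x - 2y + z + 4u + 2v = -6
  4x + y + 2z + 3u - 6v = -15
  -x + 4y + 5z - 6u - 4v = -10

infinitely many solutions

Row-reduce:
R1 ← R1 / (6).
R2 ← R2 + 4·R1.
R3 ← R3 − 1·R1.
R4 ← R4 − 4·R1.
R5 ← R5 + 1·R1.
R1 ← R1 + 1/2·R2.
R3 ← R3 + 3/2·R2.
R4 ← R4 − 3·R2.
R5 ← R5 − 7/2·R2.
R3 ← R3 / (13/3).
R1 ← R1 − 2·R3.
R2 ← R2 − 8/3·R3.
R4 ← R4 + 26/3·R3.
R5 ← R5 + 11/3·R3.
Swap R4 and R5.
R4 ← R4 / (-185/13).
R1 ← R1 + 5/26·R4.
R2 ← R2 + 12/13·R4.
R3 ← R3 − 61/26·R4.
Rank is 4 with 5 unknowns, leaving v free.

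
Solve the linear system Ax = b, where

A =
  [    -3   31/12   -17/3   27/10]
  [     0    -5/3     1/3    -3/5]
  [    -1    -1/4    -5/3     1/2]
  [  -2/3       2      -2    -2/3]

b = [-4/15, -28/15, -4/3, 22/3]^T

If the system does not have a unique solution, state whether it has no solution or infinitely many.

Row-reduce:
R1 ← R1 / (-3).
R3 ← R3 + 1·R1.
R4 ← R4 + 2/3·R1.
R2 ← R2 / (-5/3).
R1 ← R1 + 31/36·R2.
R3 ← R3 + 10/9·R2.
R4 ← R4 − 77/54·R2.
Swap R3 and R4.
R3 ← R3 / (-41/90).
R1 ← R1 − 103/60·R3.
R2 ← R2 + 1/5·R3.
Rank is 3 with 4 unknowns, leaving x_4 free.

infinitely many solutions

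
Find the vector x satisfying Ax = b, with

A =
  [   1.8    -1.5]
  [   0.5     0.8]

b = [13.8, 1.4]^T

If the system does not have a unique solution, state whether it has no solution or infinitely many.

Row-reduce the augmented matrix:
R1 ← R1 / (9/5).
R2 ← R2 − 1/2·R1.
R2 ← R2 / (73/60).
R1 ← R1 + 5/6·R2.
Reading off the reduced rows gives x_1 = 6, x_2 = -2.

x_1 = 6, x_2 = -2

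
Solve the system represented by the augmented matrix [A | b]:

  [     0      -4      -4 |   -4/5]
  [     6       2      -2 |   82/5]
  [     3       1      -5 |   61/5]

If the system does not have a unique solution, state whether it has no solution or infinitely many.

Row-reduce the augmented matrix:
Swap R1 and R2.
R1 ← R1 / (6).
R3 ← R3 − 3·R1.
R2 ← R2 / (-4).
R1 ← R1 − 1/3·R2.
R3 ← R3 / (-4).
R1 ← R1 + 2/3·R3.
R2 ← R2 − 1·R3.
Reading off the reduced rows gives x_1 = 2, x_2 = 6/5, x_3 = -1.

x_1 = 2, x_2 = 6/5, x_3 = -1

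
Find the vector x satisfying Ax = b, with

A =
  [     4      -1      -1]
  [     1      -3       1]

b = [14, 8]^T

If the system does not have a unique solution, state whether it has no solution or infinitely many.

infinitely many solutions

Row-reduce:
R1 ← R1 / (4).
R2 ← R2 − 1·R1.
R2 ← R2 / (-11/4).
R1 ← R1 + 1/4·R2.
Rank is 2 with 3 unknowns, leaving x_3 free.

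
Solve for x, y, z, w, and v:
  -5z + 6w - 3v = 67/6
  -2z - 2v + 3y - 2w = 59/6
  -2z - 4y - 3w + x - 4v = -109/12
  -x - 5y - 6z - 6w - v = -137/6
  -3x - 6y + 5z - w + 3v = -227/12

x = -4/3, y = 3, z = 2/3, w = 5/4, v = -7/3

Row-reduce the augmented matrix:
Swap R1 and R3.
R4 ← R4 + 1·R1.
R5 ← R5 + 3·R1.
R2 ← R2 / (3).
R1 ← R1 + 4·R2.
R4 ← R4 + 9·R2.
R5 ← R5 + 18·R2.
R3 ← R3 / (-5).
R1 ← R1 + 14/3·R3.
R2 ← R2 + 2/3·R3.
R4 ← R4 + 14·R3.
R5 ← R5 + 13·R3.
R4 ← R4 / (-159/5).
R1 ← R1 + 169/15·R4.
R2 ← R2 + 22/15·R4.
R3 ← R3 + 6/5·R4.
R5 ← R5 + 188/5·R4.
R5 ← R5 / (-1610/159).
R1 ← R1 + 1405/477·R5.
R2 ← R2 + 70/477·R5.
R3 ← R3 − 37/53·R5.
R4 ← R4 − 13/159·R5.
Reading off the reduced rows gives x = -4/3, y = 3, z = 2/3, w = 5/4, v = -7/3.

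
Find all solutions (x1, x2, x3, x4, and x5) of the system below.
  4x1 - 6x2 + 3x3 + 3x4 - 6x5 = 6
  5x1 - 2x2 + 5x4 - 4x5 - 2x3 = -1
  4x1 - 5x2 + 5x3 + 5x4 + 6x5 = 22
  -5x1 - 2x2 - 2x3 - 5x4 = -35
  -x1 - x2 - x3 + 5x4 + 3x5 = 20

Row-reduce the augmented matrix:
R1 ← R1 / (4).
R2 ← R2 − 5·R1.
R3 ← R3 − 4·R1.
R4 ← R4 + 5·R1.
R5 ← R5 + 1·R1.
R2 ← R2 / (11/2).
R1 ← R1 + 3/2·R2.
R3 ← R3 − 1·R2.
R4 ← R4 + 19/2·R2.
R5 ← R5 + 5/2·R2.
R3 ← R3 / (67/22).
R1 ← R1 + 9/11·R3.
R2 ← R2 + 23/22·R3.
R4 ← R4 + 90/11·R3.
R5 ← R5 + 63/22·R3.
R4 ← R4 / (380/67).
R1 ← R1 − 105/67·R4.
R2 ← R2 − 56/67·R4.
R3 ← R3 − 39/67·R4.
R5 ← R5 − 535/67·R4.
R5 ← R5 / (-516/19).
R1 ← R1 + 105/19·R5.
R2 ← R2 − 24/95·R5.
R3 ← R3 − 71/95·R5.
R4 ← R4 − 487/95·R5.
Reading off the reduced rows gives x1 = -3, x2 = 4, x3 = 6, x4 = 6, x5 = -1.

x1 = -3, x2 = 4, x3 = 6, x4 = 6, x5 = -1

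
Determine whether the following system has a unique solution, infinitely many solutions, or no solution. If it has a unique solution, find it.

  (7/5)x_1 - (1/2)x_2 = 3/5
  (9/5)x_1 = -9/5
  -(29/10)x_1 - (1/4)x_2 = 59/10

no solution

Row-reduce:
R1 ← R1 / (7/5).
R2 ← R2 − 9/5·R1.
R3 ← R3 + 29/10·R1.
R2 ← R2 / (9/14).
R1 ← R1 + 5/14·R2.
R3 ← R3 + 9/7·R2.
Row 3 reduces to 0 = 2, a contradiction. The system is inconsistent.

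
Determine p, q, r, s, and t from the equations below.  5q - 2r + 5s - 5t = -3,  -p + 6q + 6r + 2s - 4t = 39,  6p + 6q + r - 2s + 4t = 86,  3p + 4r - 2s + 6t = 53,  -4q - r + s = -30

p = 5, q = 6, r = 4, s = -2, t = 3

Row-reduce the augmented matrix:
Swap R1 and R2.
R1 ← R1 / (-1).
R3 ← R3 − 6·R1.
R4 ← R4 − 3·R1.
R2 ← R2 / (5).
R1 ← R1 + 6·R2.
R3 ← R3 − 42·R2.
R4 ← R4 − 18·R2.
R5 ← R5 + 4·R2.
R3 ← R3 / (269/5).
R1 ← R1 + 42/5·R3.
R2 ← R2 + 2/5·R3.
R4 ← R4 − 146/5·R3.
R5 ← R5 + 13/5·R3.
R4 ← R4 / (906/269).
R1 ← R1 + 268/269·R4.
R2 ← R2 − 205/269·R4.
R3 ← R3 + 160/269·R4.
R5 ← R5 − 929/269·R4.
R5 ← R5 / (-1358/453).
R1 ← R1 − 658/453·R5.
R2 ← R2 + 385/453·R5.
R3 ← R3 − 190/453·R5.
R4 ← R4 − 8/453·R5.
Reading off the reduced rows gives p = 5, q = 6, r = 4, s = -2, t = 3.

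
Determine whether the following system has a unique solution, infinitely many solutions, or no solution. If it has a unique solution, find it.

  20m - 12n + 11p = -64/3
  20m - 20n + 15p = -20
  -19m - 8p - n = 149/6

Row-reduce the augmented matrix:
R1 ← R1 / (20).
R2 ← R2 − 20·R1.
R3 ← R3 + 19·R1.
R2 ← R2 / (-8).
R1 ← R1 + 3/5·R2.
R3 ← R3 + 62/5·R2.
R3 ← R3 / (-15/4).
R1 ← R1 − 1/4·R3.
R2 ← R2 + 1/2·R3.
Reading off the reduced rows gives m = -1, n = -1/2, p = -2/3.

m = -1, n = -1/2, p = -2/3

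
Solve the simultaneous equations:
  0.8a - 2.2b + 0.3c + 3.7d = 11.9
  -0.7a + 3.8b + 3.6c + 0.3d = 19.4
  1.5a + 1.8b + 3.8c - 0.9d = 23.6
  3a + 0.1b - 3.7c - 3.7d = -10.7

a = 5, b = 2, c = 4, d = 3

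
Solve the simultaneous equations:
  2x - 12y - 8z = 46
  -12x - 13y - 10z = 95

Row-reduce:
R1 ← R1 / (2).
R2 ← R2 + 12·R1.
R2 ← R2 / (-85).
R1 ← R1 + 6·R2.
Rank is 2 with 3 unknowns, leaving z free.

infinitely many solutions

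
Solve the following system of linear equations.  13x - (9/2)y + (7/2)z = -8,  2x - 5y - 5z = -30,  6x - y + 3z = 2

Row-reduce:
R1 ← R1 / (13).
R2 ← R2 − 2·R1.
R3 ← R3 − 6·R1.
R2 ← R2 / (-56/13).
R1 ← R1 + 9/26·R2.
R3 ← R3 − 14/13·R2.
Row 3 reduces to 0 = -3/2, a contradiction. The system is inconsistent.

no solution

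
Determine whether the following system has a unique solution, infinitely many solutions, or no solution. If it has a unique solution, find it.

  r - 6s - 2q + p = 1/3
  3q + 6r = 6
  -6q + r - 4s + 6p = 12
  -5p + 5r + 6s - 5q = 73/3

p = 1/3, q = -2, r = 2, s = 1

Row-reduce the augmented matrix:
R3 ← R3 − 6·R1.
R4 ← R4 + 5·R1.
R2 ← R2 / (3).
R1 ← R1 + 2·R2.
R3 ← R3 − 6·R2.
R4 ← R4 + 15·R2.
R3 ← R3 / (-17).
R1 ← R1 − 5·R3.
R2 ← R2 − 2·R3.
R4 ← R4 − 40·R3.
R4 ← R4 / (872/17).
R1 ← R1 − 58/17·R4.
R2 ← R2 − 64/17·R4.
R3 ← R3 + 32/17·R4.
Reading off the reduced rows gives p = 1/3, q = -2, r = 2, s = 1.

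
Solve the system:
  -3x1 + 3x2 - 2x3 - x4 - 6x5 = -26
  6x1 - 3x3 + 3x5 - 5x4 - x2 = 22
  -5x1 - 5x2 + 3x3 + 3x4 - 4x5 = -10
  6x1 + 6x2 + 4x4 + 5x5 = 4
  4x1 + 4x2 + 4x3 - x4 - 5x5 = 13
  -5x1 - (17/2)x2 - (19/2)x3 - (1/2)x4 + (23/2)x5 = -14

no solution

Row-reduce:
R1 ← R1 / (-3).
R2 ← R2 − 6·R1.
R3 ← R3 + 5·R1.
R4 ← R4 − 6·R1.
R5 ← R5 − 4·R1.
R6 ← R6 + 5·R1.
R2 ← R2 / (5).
R1 ← R1 + 1·R2.
R3 ← R3 + 10·R2.
R4 ← R4 − 12·R2.
R5 ← R5 − 8·R2.
R6 ← R6 + 27/2·R2.
R3 ← R3 / (-23/3).
R1 ← R1 + 11/15·R3.
R2 ← R2 + 7/5·R3.
R4 ← R4 − 64/5·R3.
R5 ← R5 − 188/15·R3.
R6 ← R6 + 376/15·R3.
R4 ← R4 / (74/23).
R1 ← R1 + 4/23·R4.
R2 ← R2 − 7/23·R4.
R3 ← R3 − 28/23·R4.
R5 ← R5 + 147/23·R4.
R6 ← R6 − 294/23·R4.
R5 ← R5 / (-2147/74).
R1 ← R1 − 39/37·R5.
R2 ← R2 − 67/74·R5.
R3 ← R3 − 134/37·R5.
R4 ← R4 + 125/74·R5.
R6 ← R6 − 2147/37·R5.
Row 6 reduces to 0 = 1, a contradiction. The system is inconsistent.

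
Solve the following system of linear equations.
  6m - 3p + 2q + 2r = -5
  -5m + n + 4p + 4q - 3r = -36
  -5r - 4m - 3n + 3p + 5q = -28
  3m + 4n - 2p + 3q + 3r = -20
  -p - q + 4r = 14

Row-reduce the augmented matrix:
R1 ← R1 / (6).
R2 ← R2 + 5·R1.
R3 ← R3 + 4·R1.
R4 ← R4 − 3·R1.
R3 ← R3 + 3·R2.
R4 ← R4 − 4·R2.
R3 ← R3 / (11/2).
R1 ← R1 + 1/2·R3.
R2 ← R2 − 3/2·R3.
R4 ← R4 + 13/2·R3.
R5 ← R5 + 1·R3.
R4 ← R4 / (76/11).
R1 ← R1 − 27/11·R4.
R2 ← R2 + 23/33·R4.
R3 ← R3 − 140/33·R4.
R5 ← R5 − 107/33·R4.
R5 ← R5 / (41/12).
R1 ← R1 − 1/4·R5.
R2 ← R2 − 7/12·R5.
R3 ← R3 + 1/3·R5.
R4 ← R4 + 1/4·R5.
Reading off the reduced rows gives m = -2, n = -3, p = -5, q = -5, r = 1.

m = -2, n = -3, p = -5, q = -5, r = 1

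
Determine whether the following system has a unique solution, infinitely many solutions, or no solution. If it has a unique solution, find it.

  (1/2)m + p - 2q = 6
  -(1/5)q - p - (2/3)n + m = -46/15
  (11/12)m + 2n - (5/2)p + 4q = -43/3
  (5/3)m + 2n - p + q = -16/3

infinitely many solutions

Row-reduce:
R1 ← R1 / (1/2).
R2 ← R2 − 1·R1.
R3 ← R3 − 11/12·R1.
R4 ← R4 − 5/3·R1.
R2 ← R2 / (-2/3).
R3 ← R3 − 2·R2.
R4 ← R4 − 2·R2.
R3 ← R3 / (-40/3).
R1 ← R1 − 2·R3.
R2 ← R2 − 9/2·R3.
R4 ← R4 + 40/3·R3.
Rank is 3 with 4 unknowns, leaving q free.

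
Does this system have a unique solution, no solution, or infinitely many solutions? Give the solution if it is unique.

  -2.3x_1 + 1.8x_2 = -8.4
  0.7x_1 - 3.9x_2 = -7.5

Row-reduce the augmented matrix:
R1 ← R1 / (-23/10).
R2 ← R2 − 7/10·R1.
R2 ← R2 / (-771/230).
R1 ← R1 + 18/23·R2.
Reading off the reduced rows gives x_1 = 6, x_2 = 3.

x_1 = 6, x_2 = 3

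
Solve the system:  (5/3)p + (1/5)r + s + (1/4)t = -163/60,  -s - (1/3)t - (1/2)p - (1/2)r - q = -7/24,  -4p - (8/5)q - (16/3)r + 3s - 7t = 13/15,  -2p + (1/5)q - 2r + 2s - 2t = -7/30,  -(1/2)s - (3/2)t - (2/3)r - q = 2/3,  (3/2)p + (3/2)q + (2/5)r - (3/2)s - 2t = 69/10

Row-reduce the augmented matrix:
R1 ← R1 / (5/3).
R2 ← R2 + 1/2·R1.
R3 ← R3 + 4·R1.
R4 ← R4 + 2·R1.
R6 ← R6 − 3/2·R1.
R2 ← R2 / (-1).
R3 ← R3 + 8/5·R2.
R4 ← R4 − 1/5·R2.
R5 ← R5 + 1·R2.
R6 ← R6 − 3/2·R2.
R3 ← R3 / (-1556/375).
R1 ← R1 − 3/25·R3.
R2 ← R2 − 11/25·R3.
R4 ← R4 + 231/125·R3.
R5 ← R5 + 17/75·R3.
R6 ← R6 + 11/25·R3.
R4 ← R4 / (243/1556).
R1 ← R1 − 1227/1556·R4.
R2 ← R2 − 2165/1556·R4.
R3 ← R3 + 2445/1556·R4.
R5 ← R5 + 243/1556·R4.
R6 ← R6 + 1611/389·R4.
Swap R5 and R6.
R5 ← R5 / (28871/1296).
R1 ← R1 + 9023/1944·R5.
R2 ← R2 + 6215/729·R5.
R3 ← R3 − 20695/1944·R5.
R4 ← R4 − 8539/1458·R5.
R6 reduces to 0 = 0, so the extra equation is consistent.
Reading off the reduced rows gives p = -1, q = 4/3, r = 9/4, s = -1, t = -2.

p = -1, q = 4/3, r = 9/4, s = -1, t = -2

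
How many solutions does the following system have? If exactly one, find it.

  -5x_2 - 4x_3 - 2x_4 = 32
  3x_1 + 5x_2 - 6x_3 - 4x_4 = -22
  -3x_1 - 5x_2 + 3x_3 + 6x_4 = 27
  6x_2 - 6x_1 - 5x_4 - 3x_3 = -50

Row-reduce the augmented matrix:
Swap R1 and R2.
R1 ← R1 / (3).
R3 ← R3 + 3·R1.
R4 ← R4 + 6·R1.
R2 ← R2 / (-5).
R1 ← R1 − 5/3·R2.
R4 ← R4 − 16·R2.
R3 ← R3 / (-3).
R1 ← R1 + 10/3·R3.
R2 ← R2 − 4/5·R3.
R4 ← R4 + 139/5·R3.
R4 ← R4 / (-569/15).
R1 ← R1 + 38/9·R4.
R2 ← R2 − 14/15·R4.
R3 ← R3 + 2/3·R4.
Reading off the reduced rows gives x_1 = 2, x_2 = -6, x_3 = -1, x_4 = 1.

x_1 = 2, x_2 = -6, x_3 = -1, x_4 = 1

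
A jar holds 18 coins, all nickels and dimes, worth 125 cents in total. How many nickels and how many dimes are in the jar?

Let n = nickels, d = dimes.
  d + n = 18
  5n + 10d = 125
From equation 1: n = 18 − d.
Substitute into equation 2 and solve: d = 7.
Then n = 11.

nickels: 11, dimes: 7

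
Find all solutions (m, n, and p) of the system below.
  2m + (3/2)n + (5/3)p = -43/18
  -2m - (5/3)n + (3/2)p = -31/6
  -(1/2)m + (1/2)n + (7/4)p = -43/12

m = 0, n = 1, p = -7/3

Row-reduce the augmented matrix:
R1 ← R1 / (2).
R2 ← R2 + 2·R1.
R3 ← R3 + 1/2·R1.
R2 ← R2 / (-1/6).
R1 ← R1 − 3/4·R2.
R3 ← R3 − 7/8·R2.
R3 ← R3 / (451/24).
R1 ← R1 − 181/12·R3.
R2 ← R2 + 19·R3.
Reading off the reduced rows gives m = 0, n = 1, p = -7/3.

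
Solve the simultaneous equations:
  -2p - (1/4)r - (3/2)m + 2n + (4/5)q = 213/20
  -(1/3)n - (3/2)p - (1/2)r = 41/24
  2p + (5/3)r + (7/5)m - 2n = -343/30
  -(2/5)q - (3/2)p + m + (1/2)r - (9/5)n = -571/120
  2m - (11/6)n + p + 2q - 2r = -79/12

m = -7/3, n = 2, p = -5/4, q = 1/2, r = -1

Row-reduce the augmented matrix:
R1 ← R1 / (-3/2).
R3 ← R3 − 7/5·R1.
R4 ← R4 − 1·R1.
R5 ← R5 − 2·R1.
R2 ← R2 / (-1/3).
R1 ← R1 + 4/3·R2.
R3 ← R3 + 2/15·R2.
R4 ← R4 + 7/15·R2.
R5 ← R5 − 5/6·R2.
R3 ← R3 / (11/15).
R1 ← R1 − 22/3·R3.
R2 ← R2 − 9/2·R3.
R4 ← R4 + 11/15·R3.
R5 ← R5 + 65/12·R3.
R4 ← R4 / (22/25).
R1 ← R1 + 8·R4.
R2 ← R2 + 252/55·R4.
R3 ← R3 − 56/55·R4.
R5 ← R5 − 472/55·R4.
R5 ← R5 / (-50891/2904).
R1 ← R1 − 665/66·R5.
R2 ← R2 − 2595/484·R5.
R3 ← R3 + 623/726·R5.
R4 ← R4 − 100/33·R5.
Reading off the reduced rows gives m = -7/3, n = 2, p = -5/4, q = 1/2, r = -1.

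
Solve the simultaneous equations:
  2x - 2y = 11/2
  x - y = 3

no solution

Row-reduce:
R1 ← R1 / (2).
R2 ← R2 − 1·R1.
Row 2 reduces to 0 = 1/4, a contradiction. The system is inconsistent.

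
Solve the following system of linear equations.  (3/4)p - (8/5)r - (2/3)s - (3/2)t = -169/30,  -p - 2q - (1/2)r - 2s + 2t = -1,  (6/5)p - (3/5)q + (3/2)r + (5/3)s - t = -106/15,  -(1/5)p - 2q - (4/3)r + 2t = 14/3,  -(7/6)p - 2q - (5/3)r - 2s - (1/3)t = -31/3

p = 0, q = 4, r = -2, s = 2, t = 5

Row-reduce the augmented matrix:
R1 ← R1 / (3/4).
R2 ← R2 + 1·R1.
R3 ← R3 − 6/5·R1.
R4 ← R4 + 1/5·R1.
R5 ← R5 + 7/6·R1.
R2 ← R2 / (-2).
R3 ← R3 + 3/5·R2.
R4 ← R4 + 2·R2.
R5 ← R5 + 2·R2.
R3 ← R3 / (97/20).
R1 ← R1 + 32/15·R3.
R2 ← R2 − 79/60·R3.
R4 ← R4 − 131/150·R3.
R5 ← R5 + 137/90·R3.
R4 ← R4 / (45022/21825).
R1 ← R1 − 3032/4365·R4.
R2 ← R2 − 2039/4365·R4.
R3 ← R3 − 72/97·R4.
R5 ← R5 − 12856/13095·R4.
R5 ← R5 / (-581206/202599).
R1 ← R1 + 124130/67533·R5.
R2 ← R2 + 46280/67533·R5.
R3 ← R3 + 4420/22511·R5.
R4 ← R4 − 14709/22511·R5.
Reading off the reduced rows gives p = 0, q = 4, r = -2, s = 2, t = 5.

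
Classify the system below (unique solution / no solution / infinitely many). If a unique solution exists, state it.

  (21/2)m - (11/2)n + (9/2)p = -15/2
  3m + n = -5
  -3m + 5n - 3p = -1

no solution

Row-reduce:
R1 ← R1 / (21/2).
R2 ← R2 − 3·R1.
R3 ← R3 + 3·R1.
R2 ← R2 / (18/7).
R1 ← R1 + 11/21·R2.
R3 ← R3 − 24/7·R2.
Row 3 reduces to 0 = 2/3, a contradiction. The system is inconsistent.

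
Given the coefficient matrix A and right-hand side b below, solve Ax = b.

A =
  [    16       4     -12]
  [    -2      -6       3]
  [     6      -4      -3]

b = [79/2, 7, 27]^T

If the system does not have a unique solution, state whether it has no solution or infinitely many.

Row-reduce:
R1 ← R1 / (16).
R2 ← R2 + 2·R1.
R3 ← R3 − 6·R1.
R2 ← R2 / (-11/2).
R1 ← R1 − 1/4·R2.
R3 ← R3 + 11/2·R2.
Row 3 reduces to 0 = 1/4, a contradiction. The system is inconsistent.

no solution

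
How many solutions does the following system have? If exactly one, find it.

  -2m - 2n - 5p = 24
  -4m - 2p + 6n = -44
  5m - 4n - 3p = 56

Row-reduce the augmented matrix:
R1 ← R1 / (-2).
R2 ← R2 + 4·R1.
R3 ← R3 − 5·R1.
R2 ← R2 / (10).
R1 ← R1 − 1·R2.
R3 ← R3 + 9·R2.
R3 ← R3 / (-83/10).
R1 ← R1 − 17/10·R3.
R2 ← R2 − 4/5·R3.
Reading off the reduced rows gives m = 4, n = -6, p = -4.

m = 4, n = -6, p = -4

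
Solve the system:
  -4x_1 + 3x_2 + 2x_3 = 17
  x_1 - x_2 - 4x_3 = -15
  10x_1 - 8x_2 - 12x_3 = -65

no solution

Row-reduce:
R1 ← R1 / (-4).
R2 ← R2 − 1·R1.
R3 ← R3 − 10·R1.
R2 ← R2 / (-1/4).
R1 ← R1 + 3/4·R2.
R3 ← R3 + 1/2·R2.
Row 3 reduces to 0 = -1, a contradiction. The system is inconsistent.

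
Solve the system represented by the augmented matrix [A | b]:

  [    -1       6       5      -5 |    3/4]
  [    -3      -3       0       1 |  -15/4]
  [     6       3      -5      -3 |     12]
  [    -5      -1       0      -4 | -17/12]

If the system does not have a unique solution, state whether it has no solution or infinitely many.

x_1 = 11/4, x_2 = -7/3, x_3 = 1, x_4 = -5/2

Row-reduce the augmented matrix:
R1 ← R1 / (-1).
R2 ← R2 + 3·R1.
R3 ← R3 − 6·R1.
R4 ← R4 + 5·R1.
R2 ← R2 / (-21).
R1 ← R1 + 6·R2.
R3 ← R3 − 39·R2.
R4 ← R4 + 31·R2.
R3 ← R3 / (-20/7).
R1 ← R1 + 5/7·R3.
R2 ← R2 − 5/7·R3.
R4 ← R4 + 20/7·R3.
R4 ← R4 / (2/3).
R1 ← R1 − 5/4·R4.
R2 ← R2 + 19/12·R4.
R3 ← R3 − 23/20·R4.
Reading off the reduced rows gives x_1 = 11/4, x_2 = -7/3, x_3 = 1, x_4 = -5/2.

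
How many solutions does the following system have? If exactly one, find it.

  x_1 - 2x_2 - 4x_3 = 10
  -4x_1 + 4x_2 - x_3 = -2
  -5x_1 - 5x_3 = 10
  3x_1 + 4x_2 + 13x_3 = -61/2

Row-reduce:
R2 ← R2 + 4·R1.
R3 ← R3 + 5·R1.
R4 ← R4 − 3·R1.
R2 ← R2 / (-4).
R1 ← R1 + 2·R2.
R3 ← R3 + 10·R2.
R4 ← R4 − 10·R2.
R3 ← R3 / (35/2).
R1 ← R1 − 9/2·R3.
R2 ← R2 − 17/4·R3.
R4 ← R4 + 35/2·R3.
Row 4 reduces to 0 = -1/2, a contradiction. The system is inconsistent.

no solution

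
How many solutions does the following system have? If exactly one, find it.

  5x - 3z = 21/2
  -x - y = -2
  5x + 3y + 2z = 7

x = 3/2, y = 1/2, z = -1

Row-reduce the augmented matrix:
R1 ← R1 / (5).
R2 ← R2 + 1·R1.
R3 ← R3 − 5·R1.
R2 ← R2 / (-1).
R3 ← R3 − 3·R2.
R3 ← R3 / (16/5).
R1 ← R1 + 3/5·R3.
R2 ← R2 − 3/5·R3.
Reading off the reduced rows gives x = 3/2, y = 1/2, z = -1.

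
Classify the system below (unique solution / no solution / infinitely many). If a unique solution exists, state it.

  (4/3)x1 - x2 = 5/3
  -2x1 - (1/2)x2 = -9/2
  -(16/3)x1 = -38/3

Row-reduce:
R1 ← R1 / (4/3).
R2 ← R2 + 2·R1.
R3 ← R3 + 16/3·R1.
R2 ← R2 / (-2).
R1 ← R1 + 3/4·R2.
R3 ← R3 + 4·R2.
Row 3 reduces to 0 = -2, a contradiction. The system is inconsistent.

no solution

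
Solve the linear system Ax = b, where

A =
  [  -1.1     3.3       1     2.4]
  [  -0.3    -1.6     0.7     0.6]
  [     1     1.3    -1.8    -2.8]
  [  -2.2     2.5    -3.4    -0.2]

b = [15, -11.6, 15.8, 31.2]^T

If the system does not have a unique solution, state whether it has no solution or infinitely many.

x_1 = -4, x_2 = 6, x_3 = -2, x_4 = -3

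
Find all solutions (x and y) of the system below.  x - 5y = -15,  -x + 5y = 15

infinitely many solutions

Row-reduce:
R2 ← R2 + 1·R1.
Rank is 1 with 2 unknowns, leaving y free.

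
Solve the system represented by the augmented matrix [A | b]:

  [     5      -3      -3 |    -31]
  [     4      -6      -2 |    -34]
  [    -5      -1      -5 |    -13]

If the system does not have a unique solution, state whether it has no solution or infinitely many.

Row-reduce the augmented matrix:
R1 ← R1 / (5).
R2 ← R2 − 4·R1.
R3 ← R3 + 5·R1.
R2 ← R2 / (-18/5).
R1 ← R1 + 3/5·R2.
R3 ← R3 + 4·R2.
R3 ← R3 / (-76/9).
R1 ← R1 + 2/3·R3.
R2 ← R2 + 1/9·R3.
Reading off the reduced rows gives x_1 = -2, x_2 = 3, x_3 = 4.

x_1 = -2, x_2 = 3, x_3 = 4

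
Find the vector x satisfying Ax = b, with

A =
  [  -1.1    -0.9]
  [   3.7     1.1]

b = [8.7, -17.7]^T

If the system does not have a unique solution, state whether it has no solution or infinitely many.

x_1 = -3, x_2 = -6

Row-reduce the augmented matrix:
R1 ← R1 / (-11/10).
R2 ← R2 − 37/10·R1.
R2 ← R2 / (-106/55).
R1 ← R1 − 9/11·R2.
Reading off the reduced rows gives x_1 = -3, x_2 = -6.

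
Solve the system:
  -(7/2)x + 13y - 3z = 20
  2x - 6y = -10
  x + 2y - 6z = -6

no solution

Row-reduce:
R1 ← R1 / (-7/2).
R2 ← R2 − 2·R1.
R3 ← R3 − 1·R1.
R2 ← R2 / (10/7).
R1 ← R1 + 26/7·R2.
R3 ← R3 − 40/7·R2.
Row 3 reduces to 0 = -6, a contradiction. The system is inconsistent.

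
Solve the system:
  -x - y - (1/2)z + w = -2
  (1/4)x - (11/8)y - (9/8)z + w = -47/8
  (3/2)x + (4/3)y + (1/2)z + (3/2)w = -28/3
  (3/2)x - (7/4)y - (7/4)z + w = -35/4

no solution

Row-reduce:
R1 ← R1 / (-1).
R2 ← R2 − 1/4·R1.
R3 ← R3 − 3/2·R1.
R4 ← R4 − 3/2·R1.
R2 ← R2 / (-13/8).
R1 ← R1 − 1·R2.
R3 ← R3 + 1/6·R2.
R4 ← R4 + 13/4·R2.
R3 ← R3 / (-19/156).
R1 ← R1 + 7/26·R3.
R2 ← R2 − 10/13·R3.
Row 4 reduces to 0 = 1, a contradiction. The system is inconsistent.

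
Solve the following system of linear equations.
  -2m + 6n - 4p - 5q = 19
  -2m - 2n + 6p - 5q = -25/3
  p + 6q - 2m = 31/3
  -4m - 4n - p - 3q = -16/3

Row-reduce the augmented matrix:
R1 ← R1 / (-2).
R2 ← R2 + 2·R1.
R3 ← R3 + 2·R1.
R4 ← R4 + 4·R1.
R2 ← R2 / (-8).
R1 ← R1 + 3·R2.
R3 ← R3 + 6·R2.
R4 ← R4 + 16·R2.
R3 ← R3 / (-5/2).
R1 ← R1 + 7/4·R3.
R2 ← R2 + 5/4·R3.
R4 ← R4 + 13·R3.
R4 ← R4 / (-251/5).
R1 ← R1 + 26/5·R4.
R2 ← R2 + 11/2·R4.
R3 ← R3 + 22/5·R4.
Reading off the reduced rows gives m = -7/3, n = 3, p = -1/3, q = 1.

m = -7/3, n = 3, p = -1/3, q = 1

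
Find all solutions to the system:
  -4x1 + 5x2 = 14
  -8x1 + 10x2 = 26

no solution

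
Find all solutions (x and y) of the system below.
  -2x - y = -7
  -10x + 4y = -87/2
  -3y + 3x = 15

no solution

Row-reduce:
R1 ← R1 / (-2).
R2 ← R2 + 10·R1.
R3 ← R3 − 3·R1.
R2 ← R2 / (9).
R1 ← R1 − 1/2·R2.
R3 ← R3 + 9/2·R2.
Row 3 reduces to 0 = 1/4, a contradiction. The system is inconsistent.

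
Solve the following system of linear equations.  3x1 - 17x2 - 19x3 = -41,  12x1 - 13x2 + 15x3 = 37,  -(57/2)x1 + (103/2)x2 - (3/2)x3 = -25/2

Row-reduce:
R1 ← R1 / (3).
R2 ← R2 − 12·R1.
R3 ← R3 + 57/2·R1.
R2 ← R2 / (55).
R1 ← R1 + 17/3·R2.
R3 ← R3 + 110·R2.
Rank is 2 with 3 unknowns, leaving x3 free.

infinitely many solutions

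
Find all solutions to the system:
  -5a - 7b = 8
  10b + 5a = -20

Row-reduce the augmented matrix:
R1 ← R1 / (-5).
R2 ← R2 − 5·R1.
R2 ← R2 / (3).
R1 ← R1 − 7/5·R2.
Reading off the reduced rows gives a = 4, b = -4.

a = 4, b = -4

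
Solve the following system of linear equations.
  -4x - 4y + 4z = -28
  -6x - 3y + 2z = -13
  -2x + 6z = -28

x = -1, y = 3, z = -5

Row-reduce the augmented matrix:
R1 ← R1 / (-4).
R2 ← R2 + 6·R1.
R3 ← R3 + 2·R1.
R2 ← R2 / (3).
R1 ← R1 − 1·R2.
R3 ← R3 − 2·R2.
R3 ← R3 / (20/3).
R1 ← R1 − 1/3·R3.
R2 ← R2 + 4/3·R3.
Reading off the reduced rows gives x = -1, y = 3, z = -5.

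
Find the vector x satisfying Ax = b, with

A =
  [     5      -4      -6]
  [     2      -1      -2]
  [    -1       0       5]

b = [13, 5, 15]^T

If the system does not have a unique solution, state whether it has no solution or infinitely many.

Row-reduce the augmented matrix:
R1 ← R1 / (5).
R2 ← R2 − 2·R1.
R3 ← R3 + 1·R1.
R2 ← R2 / (3/5).
R1 ← R1 + 4/5·R2.
R3 ← R3 + 4/5·R2.
R3 ← R3 / (13/3).
R1 ← R1 + 2/3·R3.
R2 ← R2 − 2/3·R3.
Reading off the reduced rows gives x_1 = 5, x_2 = -3, x_3 = 4.

x_1 = 5, x_2 = -3, x_3 = 4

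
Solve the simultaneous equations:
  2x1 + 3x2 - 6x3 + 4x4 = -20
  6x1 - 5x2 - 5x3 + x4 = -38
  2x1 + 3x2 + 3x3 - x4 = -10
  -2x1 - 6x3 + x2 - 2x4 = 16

x1 = -6, x2 = 0, x3 = 0, x4 = -2

Row-reduce the augmented matrix:
R1 ← R1 / (2).
R2 ← R2 − 6·R1.
R3 ← R3 − 2·R1.
R4 ← R4 + 2·R1.
R2 ← R2 / (-14).
R1 ← R1 − 3/2·R2.
R4 ← R4 − 4·R2.
R3 ← R3 / (9).
R1 ← R1 + 45/28·R3.
R2 ← R2 + 13/14·R3.
R4 ← R4 + 58/7·R3.
R4 ← R4 / (-362/63).
R1 ← R1 + 1/14·R4.
R2 ← R2 − 17/63·R4.
R3 ← R3 + 5/9·R4.
Reading off the reduced rows gives x1 = -6, x2 = 0, x3 = 0, x4 = -2.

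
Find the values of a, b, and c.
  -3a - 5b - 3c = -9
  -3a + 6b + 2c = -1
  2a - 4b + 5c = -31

Row-reduce the augmented matrix:
R1 ← R1 / (-3).
R2 ← R2 + 3·R1.
R3 ← R3 − 2·R1.
R2 ← R2 / (11).
R1 ← R1 − 5/3·R2.
R3 ← R3 + 22/3·R2.
R3 ← R3 / (19/3).
R1 ← R1 − 8/33·R3.
R2 ← R2 − 5/11·R3.
Reading off the reduced rows gives a = 3, b = 3, c = -5.

a = 3, b = 3, c = -5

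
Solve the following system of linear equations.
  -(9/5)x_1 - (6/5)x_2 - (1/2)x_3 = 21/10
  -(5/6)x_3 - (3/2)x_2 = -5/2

infinitely many solutions

Row-reduce:
R1 ← R1 / (-9/5).
R2 ← R2 / (-3/2).
R1 ← R1 − 2/3·R2.
Rank is 2 with 3 unknowns, leaving x_3 free.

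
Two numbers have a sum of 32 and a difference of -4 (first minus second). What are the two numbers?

first number: 14, second number: 18

Let x = first number, y = second number.
  x + y = 32
  x - y = -4
Row-reduce the augmented matrix:
R2 ← R2 − 1·R1.
R2 ← R2 / (-2).
R1 ← R1 − 1·R2.
Reading off the reduced rows gives x = 14, y = 18.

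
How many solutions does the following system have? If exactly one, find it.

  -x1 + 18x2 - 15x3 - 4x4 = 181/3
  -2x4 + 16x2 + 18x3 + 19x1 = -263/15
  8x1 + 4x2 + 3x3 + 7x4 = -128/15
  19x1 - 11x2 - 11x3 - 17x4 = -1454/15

Row-reduce the augmented matrix:
R1 ← R1 / (-1).
R2 ← R2 − 19·R1.
R3 ← R3 − 8·R1.
R4 ← R4 − 19·R1.
R2 ← R2 / (358).
R1 ← R1 + 18·R2.
R3 ← R3 − 148·R2.
R4 ← R4 − 331·R2.
R3 ← R3 / (-1185/179).
R1 ← R1 − 282/179·R3.
R2 ← R2 + 267/358·R3.
R4 ← R4 + 17591/358·R3.
R4 ← R4 / (-176953/2370).
R1 ← R1 − 712/395·R4.
R2 ← R2 + 817/790·R4.
R3 ← R3 + 1297/1185·R4.
Reading off the reduced rows gives x1 = -3, x2 = 3, x3 = -2/5, x4 = 2/3.

x1 = -3, x2 = 3, x3 = -2/5, x4 = 2/3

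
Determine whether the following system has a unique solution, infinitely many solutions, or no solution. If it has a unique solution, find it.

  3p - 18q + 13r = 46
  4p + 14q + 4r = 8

infinitely many solutions

Row-reduce:
R1 ← R1 / (3).
R2 ← R2 − 4·R1.
R2 ← R2 / (38).
R1 ← R1 + 6·R2.
Rank is 2 with 3 unknowns, leaving r free.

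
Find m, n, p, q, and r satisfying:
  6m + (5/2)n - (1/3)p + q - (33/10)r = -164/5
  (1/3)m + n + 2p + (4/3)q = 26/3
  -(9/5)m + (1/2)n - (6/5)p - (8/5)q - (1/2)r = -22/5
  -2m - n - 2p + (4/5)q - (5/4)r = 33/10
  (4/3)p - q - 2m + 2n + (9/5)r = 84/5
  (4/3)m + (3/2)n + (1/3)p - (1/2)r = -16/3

m = -4, n = 2, p = 0, q = 6, r = 6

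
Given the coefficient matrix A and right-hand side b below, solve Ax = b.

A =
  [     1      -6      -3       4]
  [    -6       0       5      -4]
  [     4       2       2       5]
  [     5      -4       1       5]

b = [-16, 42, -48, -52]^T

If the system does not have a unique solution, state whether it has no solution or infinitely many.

Row-reduce the augmented matrix:
R2 ← R2 + 6·R1.
R3 ← R3 − 4·R1.
R4 ← R4 − 5·R1.
R2 ← R2 / (-36).
R1 ← R1 + 6·R2.
R3 ← R3 − 26·R2.
R4 ← R4 − 26·R2.
R3 ← R3 / (83/18).
R1 ← R1 + 5/6·R3.
R2 ← R2 − 13/36·R3.
R4 ← R4 − 119/18·R3.
R4 ← R4 / (-456/83).
R1 ← R1 − 107/83·R4.
R2 ← R2 + 137/166·R4.
R3 ← R3 − 62/83·R4.
Reading off the reduced rows gives x_1 = -6, x_2 = 0, x_3 = -2, x_4 = -4.

x_1 = -6, x_2 = 0, x_3 = -2, x_4 = -4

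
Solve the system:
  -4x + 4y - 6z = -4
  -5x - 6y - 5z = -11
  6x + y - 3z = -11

Row-reduce the augmented matrix:
R1 ← R1 / (-4).
R2 ← R2 + 5·R1.
R3 ← R3 − 6·R1.
R2 ← R2 / (-11).
R1 ← R1 + 1·R2.
R3 ← R3 − 7·R2.
R3 ← R3 / (-229/22).
R1 ← R1 − 14/11·R3.
R2 ← R2 + 5/22·R3.
Reading off the reduced rows gives x = -1, y = 1, z = 2.

x = -1, y = 1, z = 2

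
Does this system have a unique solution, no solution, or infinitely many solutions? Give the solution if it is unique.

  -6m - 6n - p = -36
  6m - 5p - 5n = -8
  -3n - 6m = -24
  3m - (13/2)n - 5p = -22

no solution

Row-reduce:
R1 ← R1 / (-6).
R2 ← R2 − 6·R1.
R3 ← R3 + 6·R1.
R4 ← R4 − 3·R1.
R2 ← R2 / (-11).
R1 ← R1 − 1·R2.
R3 ← R3 − 3·R2.
R4 ← R4 + 19/2·R2.
R3 ← R3 / (-7/11).
R1 ← R1 + 25/66·R3.
R2 ← R2 − 6/11·R3.
R4 ← R4 + 7/22·R3.
Row 4 reduces to 0 = -2, a contradiction. The system is inconsistent.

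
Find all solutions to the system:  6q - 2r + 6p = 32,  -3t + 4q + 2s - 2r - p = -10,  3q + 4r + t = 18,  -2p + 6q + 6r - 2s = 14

infinitely many solutions

Row-reduce:
R1 ← R1 / (6).
R2 ← R2 + 1·R1.
R4 ← R4 + 2·R1.
R2 ← R2 / (5).
R1 ← R1 − 1·R2.
R3 ← R3 − 3·R2.
R4 ← R4 − 8·R2.
R3 ← R3 / (27/5).
R1 ← R1 − 2/15·R3.
R2 ← R2 + 7/15·R3.
R4 ← R4 − 136/15·R3.
R4 ← R4 / (-86/27).
R1 ← R1 + 10/27·R4.
R2 ← R2 − 8/27·R4.
R3 ← R3 + 2/9·R4.
Rank is 4 with 5 unknowns, leaving t free.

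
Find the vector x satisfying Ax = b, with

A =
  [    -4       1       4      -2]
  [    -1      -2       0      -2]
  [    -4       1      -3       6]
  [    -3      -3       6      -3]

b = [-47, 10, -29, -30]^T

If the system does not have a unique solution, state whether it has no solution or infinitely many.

Row-reduce the augmented matrix:
R1 ← R1 / (-4).
R2 ← R2 + 1·R1.
R3 ← R3 + 4·R1.
R4 ← R4 + 3·R1.
R2 ← R2 / (-9/4).
R1 ← R1 + 1/4·R2.
R4 ← R4 + 15/4·R2.
R3 ← R3 / (-7).
R1 ← R1 + 8/9·R3.
R2 ← R2 − 4/9·R3.
R4 ← R4 − 14/3·R3.
R4 ← R4 / (19/3).
R1 ← R1 + 22/63·R4.
R2 ← R2 − 74/63·R4.
R3 ← R3 + 8/7·R4.
Reading off the reduced rows gives x_1 = 6, x_2 = -5, x_3 = -6, x_4 = -3.

x_1 = 6, x_2 = -5, x_3 = -6, x_4 = -3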